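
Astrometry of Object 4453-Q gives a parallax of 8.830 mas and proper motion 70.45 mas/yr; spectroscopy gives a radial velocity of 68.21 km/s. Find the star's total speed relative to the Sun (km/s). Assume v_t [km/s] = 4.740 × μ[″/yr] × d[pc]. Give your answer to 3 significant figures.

78.0 km/s

d = 1/p = 1/0.008830″ = 113.25 pc.
μ = 70.45 mas/yr = 0.07045 ″/yr.
v_t = 4.740 μ d = 4.740 × 0.07045 × 113.25 = 37.818 km/s.
v = √(v_r² + v_t²) = √(68.21² + 37.818²) = √6082.81 = 77.992 km/s.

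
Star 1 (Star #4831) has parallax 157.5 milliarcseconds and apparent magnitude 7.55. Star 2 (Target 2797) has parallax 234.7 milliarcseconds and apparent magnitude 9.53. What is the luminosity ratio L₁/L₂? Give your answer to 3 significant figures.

d₁ = 1/p₁ = 1/0.1575″ = 6.3492 pc; d₂ = 1/p₂ = 1/0.2347″ = 4.2608 pc.
M₁ = m₁ − 5 log₁₀ d₁ + 5 = 7.55 − 4.0136 + 5 = 8.5364.
M₂ = 9.53 − 3.1475 + 5 = 11.3825.
L₁/L₂ = 10^(0.4(M₂ − M₁)) = 10^(0.4 × 2.8461) = 10^1.13844 = 13.754.

L₁/L₂ = 13.8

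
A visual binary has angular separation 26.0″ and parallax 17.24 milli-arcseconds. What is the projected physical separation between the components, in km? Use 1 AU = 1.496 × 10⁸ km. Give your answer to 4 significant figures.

2.256 × 10^11 km

d = 1/p = 1/0.01724″ = 58.005 pc.
At distance d (pc), an angle of θ arcsec spans θ·d AU: s = 26.0 × 58.005 = 1508.1 AU.
= 1508.1 × 1.496 × 10⁸ km = 2.2561 × 10^11 km.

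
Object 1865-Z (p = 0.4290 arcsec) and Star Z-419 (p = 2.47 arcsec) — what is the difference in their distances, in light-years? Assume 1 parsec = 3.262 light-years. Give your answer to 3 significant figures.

d_A = 1/0.4290″ = 2.331 pc; d_B = 1/2.470″ = 0.40486 pc.
|d_B − d_A| = |0.40486 − 2.331| = 1.9261 pc = 1.9261 × 3.262 ly = 6.2829 ly.

6.28 ly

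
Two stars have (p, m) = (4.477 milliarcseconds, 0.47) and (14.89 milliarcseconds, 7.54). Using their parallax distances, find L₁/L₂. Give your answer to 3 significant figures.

L₁/L₂ = 7440

d₁ = 1/p₁ = 1/0.004477″ = 223.36 pc; d₂ = 1/p₂ = 1/0.01489″ = 67.159 pc.
M₁ = m₁ − 5 log₁₀ d₁ + 5 = 0.47 − 11.7450 + 5 = -6.2750.
M₂ = 7.54 − 9.1355 + 5 = 3.4045.
L₁/L₂ = 10^(0.4(M₂ − M₁)) = 10^(0.4 × 9.6795) = 10^3.87180 = 7443.9.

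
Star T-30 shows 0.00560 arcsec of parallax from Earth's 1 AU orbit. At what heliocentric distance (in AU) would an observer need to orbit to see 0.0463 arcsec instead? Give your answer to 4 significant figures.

Parallax scales linearly with baseline: p ∝ B, so B = p_target / p_Earth × 1 AU.
B = 0.0463 / 0.00560 = 8.2679 AU.

8.268 AU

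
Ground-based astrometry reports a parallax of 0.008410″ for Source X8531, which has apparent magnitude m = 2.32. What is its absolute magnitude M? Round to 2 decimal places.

M = -3.06

d = 1/p = 1/0.008410″ = 118.91 pc.
m − M = 5 log₁₀(118.91) − 5 = 10.3761 − 5 = 5.3761.
M = m − (m − M) = 2.32 − 5.3761 = -3.06.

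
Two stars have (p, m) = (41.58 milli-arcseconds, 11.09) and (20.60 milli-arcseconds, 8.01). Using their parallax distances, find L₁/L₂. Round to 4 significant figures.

d₁ = 1/p₁ = 1/0.04158″ = 24.05 pc; d₂ = 1/p₂ = 1/0.02060″ = 48.544 pc.
M₁ = m₁ − 5 log₁₀ d₁ + 5 = 11.09 − 6.9056 + 5 = 9.1844.
M₂ = 8.01 − 8.4307 + 5 = 4.5793.
L₁/L₂ = 10^(0.4(M₂ − M₁)) = 10^(0.4 × (-4.6051)) = 10^(-1.84204) = 0.014387.

L₁/L₂ = 0.01439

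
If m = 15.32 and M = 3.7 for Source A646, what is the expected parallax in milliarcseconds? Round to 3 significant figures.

0.474 mas

m − M = 15.32 − 3.7 = 11.62.
d = 10^((m−M)/5 + 1) = 10^3.324 = 2108.6 pc.
p = 1/d = 1/2108.6 = 0.00047425 arcsec = 0.47425 mas.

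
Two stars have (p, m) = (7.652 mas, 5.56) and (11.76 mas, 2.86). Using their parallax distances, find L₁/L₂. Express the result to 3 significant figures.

L₁/L₂ = 0.196

d₁ = 1/p₁ = 1/0.007652″ = 130.68 pc; d₂ = 1/p₂ = 1/0.01176″ = 85.034 pc.
M₁ = m₁ − 5 log₁₀ d₁ + 5 = 5.56 − 10.5810 + 5 = -0.0210.
M₂ = 2.86 − 9.6480 + 5 = -1.7880.
L₁/L₂ = 10^(0.4(M₂ − M₁)) = 10^(0.4 × (-1.7670)) = 10^(-0.70680) = 0.19643.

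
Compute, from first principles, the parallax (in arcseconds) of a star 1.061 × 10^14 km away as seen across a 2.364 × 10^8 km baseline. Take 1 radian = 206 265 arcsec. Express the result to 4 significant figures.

θ ≈ B/d = (2.364 × 10^8) / (1.061 × 10^14) = 2.2281 × 10^-6 rad.
In arcseconds: 2.2281 × 10^-6 × 206265 = 0.45958″.

0.4596 arcsec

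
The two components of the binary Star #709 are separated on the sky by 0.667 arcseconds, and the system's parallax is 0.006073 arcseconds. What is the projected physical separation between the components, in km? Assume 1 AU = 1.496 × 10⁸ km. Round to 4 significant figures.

d = 1/p = 1/0.006073″ = 164.66 pc.
At distance d (pc), an angle of θ arcsec spans θ·d AU: s = 0.667 × 164.66 = 109.83 AU.
= 109.83 × 1.496 × 10⁸ km = 1.6431 × 10^10 km.

1.643 × 10^10 km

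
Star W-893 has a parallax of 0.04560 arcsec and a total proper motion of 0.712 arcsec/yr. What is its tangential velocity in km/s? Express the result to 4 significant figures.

74.01 km/s

d = 1/p = 1/0.04560″ = 21.93 pc.
v_t = 4.74 × μ × d = 4.74 × 0.712 × 21.93 = 74.011 km/s.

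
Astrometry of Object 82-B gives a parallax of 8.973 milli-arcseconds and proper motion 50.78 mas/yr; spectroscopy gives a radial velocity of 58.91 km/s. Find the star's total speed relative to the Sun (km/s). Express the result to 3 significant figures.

d = 1/p = 1/0.008973″ = 111.45 pc.
μ = 50.78 mas/yr = 0.05078 ″/yr.
v_t = 4.740 μ d = 4.740 × 0.05078 × 111.45 = 26.826 km/s.
v = √(v_r² + v_t²) = √(58.91² + 26.826²) = √4190.02 = 64.73 km/s.

64.7 km/s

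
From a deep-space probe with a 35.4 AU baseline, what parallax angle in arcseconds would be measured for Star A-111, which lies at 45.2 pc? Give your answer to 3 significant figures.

p (arcsec) = B (AU) / d (pc).
p = 35.4 / 45.2 = 0.78319 arcsec.

0.783 arcsec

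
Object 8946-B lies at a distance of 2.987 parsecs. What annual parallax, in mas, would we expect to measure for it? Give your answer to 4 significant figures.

p = 1/d = 1/2.987 = 0.33478 arcsec.
= 0.33478 × 1000 = 334.78 mas.

334.8 mas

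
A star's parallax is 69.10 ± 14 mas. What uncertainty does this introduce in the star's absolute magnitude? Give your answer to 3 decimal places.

M = m − 5 log₁₀ d + 5 = m + 5 log₁₀ p + 5, so ∂M/∂p = 5/(p ln 10).
σ_M = (5/ln 10) · (σ_p/p) = 2.1715 × 14/69.10 = 2.1715 × 0.2026 = 0.43995.

σ_M = 0.440 mag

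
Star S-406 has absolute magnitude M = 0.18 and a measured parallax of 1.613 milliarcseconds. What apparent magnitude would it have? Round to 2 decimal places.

d = 1/p = 1/0.001613″ = 619.96 pc.
m − M = 5 log₁₀ d − 5 = 5 log₁₀(619.96) − 5 = 13.9618 − 5 = 8.9618.
m = M + (m − M) = 0.18 + 8.9618 = 9.14.

m = 9.14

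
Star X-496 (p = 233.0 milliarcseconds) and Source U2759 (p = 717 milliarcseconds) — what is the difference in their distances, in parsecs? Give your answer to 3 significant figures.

2.90 pc

d_A = 1/0.2330″ = 4.2918 pc; d_B = 1/0.7170″ = 1.3947 pc.
|d_B − d_A| = |1.3947 − 4.2918| = 2.8971 pc.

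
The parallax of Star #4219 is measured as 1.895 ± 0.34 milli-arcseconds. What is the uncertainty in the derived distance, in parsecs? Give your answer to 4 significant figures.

d = 1/p, so σ_d = σ_p / p².
σ_d = 0.000340 / (0.001895)² = 0.000340 / 0.000003591 = 94.681 pc.

94.68 pc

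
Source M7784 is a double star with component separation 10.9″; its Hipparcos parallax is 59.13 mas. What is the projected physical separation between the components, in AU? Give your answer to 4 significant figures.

d = 1/p = 1/0.05913″ = 16.912 pc.
At distance d (pc), an angle of θ arcsec spans θ·d AU: s = 10.9 × 16.912 = 184.34 AU.

184.3 AU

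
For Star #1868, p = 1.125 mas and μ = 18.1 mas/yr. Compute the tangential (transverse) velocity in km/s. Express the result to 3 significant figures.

76.3 km/s

d = 1/p = 1/0.001125″ = 888.89 pc.
μ = 18.1 mas/yr = 0.0181 ″/yr.
v_t = 4.74 × μ × d = 4.74 × 0.0181 × 888.89 = 76.261 km/s.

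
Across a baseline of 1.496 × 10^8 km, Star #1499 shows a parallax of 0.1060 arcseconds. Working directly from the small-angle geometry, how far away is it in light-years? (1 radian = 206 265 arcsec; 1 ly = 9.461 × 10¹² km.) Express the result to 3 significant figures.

θ = 0.1060″ = 0.1060/206265 = 5.1390 × 10^-7 rad.
d = B/θ = (1.496 × 10^8) / (5.1390 × 10^-7) = 2.9111 × 10^14 km = (2.9111 × 10^14) / (9.461 × 10^12) ly = 30.769 ly.

30.8 ly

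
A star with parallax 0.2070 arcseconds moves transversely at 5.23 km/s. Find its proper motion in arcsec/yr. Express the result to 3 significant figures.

0.228 arcsec/yr

d = 1/p = 1/0.2070″ = 4.8309 pc.
μ = v_t / (4.74 d) = 5.23 / (4.74 × 4.8309) = 5.23 / 22.898 = 0.2284 ″/yr.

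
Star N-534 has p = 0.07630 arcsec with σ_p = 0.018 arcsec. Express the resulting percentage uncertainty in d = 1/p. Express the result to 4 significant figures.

23.59%

For d = 1/p, |σ_d/d| = |σ_p/p|.
σ_p/p = 0.018 / 0.07630 = 0.23591 = 23.591%.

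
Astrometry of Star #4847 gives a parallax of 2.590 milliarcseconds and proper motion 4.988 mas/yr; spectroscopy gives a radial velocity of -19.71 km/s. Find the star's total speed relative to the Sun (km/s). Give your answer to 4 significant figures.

21.72 km/s

d = 1/p = 1/0.002590″ = 386.1 pc.
μ = 4.988 mas/yr = 0.004988 ″/yr.
v_t = 4.740 μ d = 4.740 × 0.004988 × 386.1 = 9.1286 km/s.
v = √(v_r² + v_t²) = √((-19.71)² + 9.1286²) = √471.815 = 21.721 km/s.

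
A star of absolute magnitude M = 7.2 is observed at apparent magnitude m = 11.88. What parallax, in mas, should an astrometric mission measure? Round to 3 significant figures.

11.6 mas

m − M = 11.88 − 7.2 = 4.68.
d = 10^((m−M)/5 + 1) = 10^1.936 = 86.298 pc.
p = 1/d = 1/86.298 = 0.011588 arcsec = 11.588 mas.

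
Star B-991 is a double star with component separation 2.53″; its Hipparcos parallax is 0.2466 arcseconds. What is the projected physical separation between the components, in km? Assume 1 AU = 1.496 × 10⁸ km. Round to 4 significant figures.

1.535 × 10^9 km

d = 1/p = 1/0.2466″ = 4.0552 pc.
At distance d (pc), an angle of θ arcsec spans θ·d AU: s = 2.53 × 4.0552 = 10.26 AU.
= 10.26 × 1.496 × 10⁸ km = 1.5349 × 10^9 km.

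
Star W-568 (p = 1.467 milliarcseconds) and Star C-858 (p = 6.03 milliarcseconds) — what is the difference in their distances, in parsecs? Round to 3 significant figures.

d_A = 1/0.001467″ = 681.66 pc; d_B = 1/0.006030″ = 165.84 pc.
|d_B − d_A| = |165.84 − 681.66| = 515.82 pc.

516 pc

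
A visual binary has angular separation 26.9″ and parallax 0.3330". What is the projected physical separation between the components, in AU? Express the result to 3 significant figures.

80.8 AU

d = 1/p = 1/0.3330″ = 3.003 pc.
At distance d (pc), an angle of θ arcsec spans θ·d AU: s = 26.9 × 3.003 = 80.781 AU.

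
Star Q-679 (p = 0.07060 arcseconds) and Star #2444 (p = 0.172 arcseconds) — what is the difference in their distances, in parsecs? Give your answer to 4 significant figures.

d_A = 1/0.07060″ = 14.164 pc; d_B = 1/0.1720″ = 5.814 pc.
|d_B − d_A| = |5.814 − 14.164| = 8.35 pc.

8.350 pc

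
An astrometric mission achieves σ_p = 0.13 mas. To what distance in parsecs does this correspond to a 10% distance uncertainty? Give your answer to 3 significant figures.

σ_d/d = σ_p/p, so the condition is σ_p/p ≤ 0.10, i.e. p ≥ σ_p/0.10.
p_min = 0.13/0.10 = 1.3 mas = 0.0013 arcsec.
d_max = 1/p_min = 1/0.0013 = 769.23 pc.

769 pc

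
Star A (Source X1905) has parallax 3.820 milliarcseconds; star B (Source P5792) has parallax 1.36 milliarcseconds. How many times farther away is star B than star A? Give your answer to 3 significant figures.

2.81

Since d = 1/p, d_B/d_A = p_A/p_B.
= 3.820 / 1.36 = 2.8088.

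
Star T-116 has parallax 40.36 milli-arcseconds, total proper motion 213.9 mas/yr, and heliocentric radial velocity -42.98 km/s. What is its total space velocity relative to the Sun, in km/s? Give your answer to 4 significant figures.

d = 1/p = 1/0.04036″ = 24.777 pc.
μ = 213.9 mas/yr = 0.2139 ″/yr.
v_t = 4.740 μ d = 4.740 × 0.2139 × 24.777 = 25.121 km/s.
v = √(v_r² + v_t²) = √((-42.98)² + 25.121²) = √2478.35 = 49.783 km/s.

49.78 km/s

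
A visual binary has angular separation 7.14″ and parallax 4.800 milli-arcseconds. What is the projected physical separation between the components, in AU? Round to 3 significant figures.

d = 1/p = 1/0.004800″ = 208.33 pc.
At distance d (pc), an angle of θ arcsec spans θ·d AU: s = 7.14 × 208.33 = 1487.5 AU.

1490 AU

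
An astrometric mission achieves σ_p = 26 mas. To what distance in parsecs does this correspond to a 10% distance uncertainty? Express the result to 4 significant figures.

σ_d/d = σ_p/p, so the condition is σ_p/p ≤ 0.10, i.e. p ≥ σ_p/0.10.
p_min = 26/0.10 = 260 mas = 0.26 arcsec.
d_max = 1/p_min = 1/0.26 = 3.8462 pc.

3.846 pc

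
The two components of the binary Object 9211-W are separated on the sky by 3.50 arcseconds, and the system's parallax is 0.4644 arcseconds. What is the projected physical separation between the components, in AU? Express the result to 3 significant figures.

7.54 AU

d = 1/p = 1/0.4644″ = 2.1533 pc.
At distance d (pc), an angle of θ arcsec spans θ·d AU: s = 3.50 × 2.1533 = 7.5366 AU.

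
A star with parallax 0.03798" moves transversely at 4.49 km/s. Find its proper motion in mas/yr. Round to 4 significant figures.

35.98 mas/yr

d = 1/p = 1/0.03798″ = 26.33 pc.
μ = v_t / (4.74 d) = 4.49 / (4.74 × 26.33) = 4.49 / 124.8 = 0.035978 ″/yr = 35.978 mas/yr.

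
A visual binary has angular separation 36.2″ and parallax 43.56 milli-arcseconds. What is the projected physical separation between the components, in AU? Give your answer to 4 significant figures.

d = 1/p = 1/0.04356″ = 22.957 pc.
At distance d (pc), an angle of θ arcsec spans θ·d AU: s = 36.2 × 22.957 = 831.04 AU.

831.0 AU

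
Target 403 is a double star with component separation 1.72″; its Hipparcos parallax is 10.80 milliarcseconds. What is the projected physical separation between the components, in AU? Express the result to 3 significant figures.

159 AU

d = 1/p = 1/0.01080″ = 92.593 pc.
At distance d (pc), an angle of θ arcsec spans θ·d AU: s = 1.72 × 92.593 = 159.26 AU.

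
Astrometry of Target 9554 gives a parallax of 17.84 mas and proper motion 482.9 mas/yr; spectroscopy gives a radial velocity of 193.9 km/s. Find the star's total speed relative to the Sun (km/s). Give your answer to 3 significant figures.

d = 1/p = 1/0.01784″ = 56.054 pc.
μ = 482.9 mas/yr = 0.4829 ″/yr.
v_t = 4.740 μ d = 4.740 × 0.4829 × 56.054 = 128.3 km/s.
v = √(v_r² + v_t²) = √(193.9² + 128.3²) = √54058.1 = 232.5 km/s.

233 km/s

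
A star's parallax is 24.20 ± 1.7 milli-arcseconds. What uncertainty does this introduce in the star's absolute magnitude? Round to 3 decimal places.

M = m − 5 log₁₀ d + 5 = m + 5 log₁₀ p + 5, so ∂M/∂p = 5/(p ln 10).
σ_M = (5/ln 10) · (σ_p/p) = 2.1715 × 1.7/24.20 = 2.1715 × 0.070248 = 0.15254.

σ_M = 0.153 mag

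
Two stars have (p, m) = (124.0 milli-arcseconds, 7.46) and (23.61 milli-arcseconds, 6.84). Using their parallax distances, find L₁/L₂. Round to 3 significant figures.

L₁/L₂ = 0.0205

d₁ = 1/p₁ = 1/0.1240″ = 8.0645 pc; d₂ = 1/p₂ = 1/0.02361″ = 42.355 pc.
M₁ = m₁ − 5 log₁₀ d₁ + 5 = 7.46 − 4.5329 + 5 = 7.9271.
M₂ = 6.84 − 8.1345 + 5 = 3.7055.
L₁/L₂ = 10^(0.4(M₂ − M₁)) = 10^(0.4 × (-4.2216)) = 10^(-1.68864) = 0.020481.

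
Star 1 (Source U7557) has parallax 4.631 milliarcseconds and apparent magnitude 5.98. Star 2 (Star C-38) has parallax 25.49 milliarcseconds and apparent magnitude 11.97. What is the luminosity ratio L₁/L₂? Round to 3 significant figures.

L₁/L₂ = 7540

d₁ = 1/p₁ = 1/0.004631″ = 215.94 pc; d₂ = 1/p₂ = 1/0.02549″ = 39.231 pc.
M₁ = m₁ − 5 log₁₀ d₁ + 5 = 5.98 − 11.6717 + 5 = -0.6917.
M₂ = 11.97 − 7.9681 + 5 = 9.0019.
L₁/L₂ = 10^(0.4(M₂ − M₁)) = 10^(0.4 × 9.6936) = 10^3.87744 = 7541.2.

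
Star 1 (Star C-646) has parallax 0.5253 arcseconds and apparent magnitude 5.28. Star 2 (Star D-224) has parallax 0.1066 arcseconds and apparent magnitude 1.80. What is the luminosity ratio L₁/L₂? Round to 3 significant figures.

d₁ = 1/p₁ = 1/0.5253″ = 1.9037 pc; d₂ = 1/p₂ = 1/0.1066″ = 9.3809 pc.
M₁ = m₁ − 5 log₁₀ d₁ + 5 = 5.28 − 1.3980 + 5 = 8.8820.
M₂ = 1.80 − 4.8612 + 5 = 1.9388.
L₁/L₂ = 10^(0.4(M₂ − M₁)) = 10^(0.4 × (-6.9432)) = 10^(-2.77728) = 0.00167.

L₁/L₂ = 0.00167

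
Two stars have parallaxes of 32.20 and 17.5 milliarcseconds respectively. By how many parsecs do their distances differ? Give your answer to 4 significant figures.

26.09 pc

d_A = 1/0.03220″ = 31.056 pc; d_B = 1/0.01750″ = 57.143 pc.
|d_B − d_A| = |57.143 − 31.056| = 26.087 pc.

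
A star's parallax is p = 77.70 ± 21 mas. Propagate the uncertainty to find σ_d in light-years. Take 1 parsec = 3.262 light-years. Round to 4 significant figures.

11.35 ly

d = 1/p, so σ_d = σ_p / p².
σ_d = 0.0210 / (0.07770)² = 0.0210 / 0.0060373 = 3.4784 pc = 3.4784 × 3.262 ly = 11.347 ly.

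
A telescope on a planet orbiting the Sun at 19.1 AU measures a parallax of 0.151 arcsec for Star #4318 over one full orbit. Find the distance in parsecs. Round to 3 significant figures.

With baseline B (in AU) and parallax p (in arcsec), d = B/p parsecs.
d = 19.1 / 0.151 = 126.49 pc.

126 pc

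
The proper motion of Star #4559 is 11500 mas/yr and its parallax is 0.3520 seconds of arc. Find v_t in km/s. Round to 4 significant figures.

154.9 km/s

d = 1/p = 1/0.3520″ = 2.8409 pc.
μ = 11500 mas/yr = 11.5 ″/yr.
v_t = 4.74 × μ × d = 4.74 × 11.5 × 2.8409 = 154.86 km/s.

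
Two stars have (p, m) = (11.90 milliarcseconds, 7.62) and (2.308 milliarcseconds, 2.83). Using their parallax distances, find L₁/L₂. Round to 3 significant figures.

d₁ = 1/p₁ = 1/0.01190″ = 84.034 pc; d₂ = 1/p₂ = 1/0.002308″ = 433.28 pc.
M₁ = m₁ − 5 log₁₀ d₁ + 5 = 7.62 − 9.6223 + 5 = 2.9977.
M₂ = 2.83 − 13.1838 + 5 = -5.3538.
L₁/L₂ = 10^(0.4(M₂ − M₁)) = 10^(0.4 × (-8.3515)) = 10^(-3.34060) = 0.00045646.

L₁/L₂ = 0.000456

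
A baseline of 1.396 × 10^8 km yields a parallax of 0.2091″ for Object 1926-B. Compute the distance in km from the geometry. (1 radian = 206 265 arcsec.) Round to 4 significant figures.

θ = 0.2091″ = 0.2091/206265 = 1.0137 × 10^-6 rad.
d = B/θ = (1.396 × 10^8) / (1.0137 × 10^-6) = 1.3771 × 10^14 km.

1.377 × 10^14 km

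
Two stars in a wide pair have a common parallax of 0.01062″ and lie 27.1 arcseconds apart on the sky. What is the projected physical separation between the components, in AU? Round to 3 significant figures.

d = 1/p = 1/0.01062″ = 94.162 pc.
At distance d (pc), an angle of θ arcsec spans θ·d AU: s = 27.1 × 94.162 = 2551.8 AU.

2550 AU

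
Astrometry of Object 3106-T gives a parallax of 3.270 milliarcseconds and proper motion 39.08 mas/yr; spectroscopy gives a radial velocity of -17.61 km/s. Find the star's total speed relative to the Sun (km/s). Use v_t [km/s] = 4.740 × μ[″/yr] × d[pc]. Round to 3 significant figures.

d = 1/p = 1/0.003270″ = 305.81 pc.
μ = 39.08 mas/yr = 0.03908 ″/yr.
v_t = 4.740 μ d = 4.740 × 0.03908 × 305.81 = 56.648 km/s.
v = √(v_r² + v_t²) = √((-17.61)² + 56.648²) = √3519.11 = 59.322 km/s.

59.3 km/s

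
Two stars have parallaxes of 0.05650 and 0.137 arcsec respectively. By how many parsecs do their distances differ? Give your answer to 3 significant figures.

d_A = 1/0.05650″ = 17.699 pc; d_B = 1/0.1370″ = 7.2993 pc.
|d_B − d_A| = |7.2993 − 17.699| = 10.4 pc.

10.4 pc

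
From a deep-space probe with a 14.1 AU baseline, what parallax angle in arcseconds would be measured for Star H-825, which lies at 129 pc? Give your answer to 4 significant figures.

0.1093 arcsec

p (arcsec) = B (AU) / d (pc).
p = 14.1 / 129 = 0.1093 arcsec.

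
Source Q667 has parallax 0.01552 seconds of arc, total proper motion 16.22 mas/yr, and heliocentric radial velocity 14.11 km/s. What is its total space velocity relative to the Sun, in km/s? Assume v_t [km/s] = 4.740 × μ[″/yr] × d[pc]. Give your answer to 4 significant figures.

14.95 km/s

d = 1/p = 1/0.01552″ = 64.433 pc.
μ = 16.22 mas/yr = 0.01622 ″/yr.
v_t = 4.740 μ d = 4.740 × 0.01622 × 64.433 = 4.9538 km/s.
v = √(v_r² + v_t²) = √(14.11² + 4.9538²) = √223.632 = 14.954 km/s.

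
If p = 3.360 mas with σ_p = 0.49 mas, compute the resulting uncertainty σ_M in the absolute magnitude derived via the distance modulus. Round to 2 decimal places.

σ_M = 0.32 mag

M = m − 5 log₁₀ d + 5 = m + 5 log₁₀ p + 5, so ∂M/∂p = 5/(p ln 10).
σ_M = (5/ln 10) · (σ_p/p) = 2.1715 × 0.49/3.360 = 2.1715 × 0.14583 = 0.31667.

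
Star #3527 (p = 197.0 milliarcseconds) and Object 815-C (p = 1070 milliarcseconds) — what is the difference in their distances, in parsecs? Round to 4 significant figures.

4.142 pc

d_A = 1/0.1970″ = 5.0761 pc; d_B = 1/1.070″ = 0.93458 pc.
|d_B − d_A| = |0.93458 − 5.0761| = 4.1415 pc.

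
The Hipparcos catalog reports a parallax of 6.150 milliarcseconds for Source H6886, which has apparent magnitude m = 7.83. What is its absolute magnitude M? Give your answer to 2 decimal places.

d = 1/p = 1/0.006150″ = 162.6 pc.
m − M = 5 log₁₀(162.6) − 5 = 11.0556 − 5 = 6.0556.
M = m − (m − M) = 7.83 − 6.0556 = 1.77.

M = 1.77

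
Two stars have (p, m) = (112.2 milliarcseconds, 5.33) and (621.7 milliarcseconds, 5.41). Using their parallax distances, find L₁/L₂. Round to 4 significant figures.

L₁/L₂ = 33.05

d₁ = 1/p₁ = 1/0.1122″ = 8.9127 pc; d₂ = 1/p₂ = 1/0.6217″ = 1.6085 pc.
M₁ = m₁ − 5 log₁₀ d₁ + 5 = 5.33 − 4.7500 + 5 = 5.5800.
M₂ = 5.41 − 1.0321 + 5 = 9.3779.
L₁/L₂ = 10^(0.4(M₂ − M₁)) = 10^(0.4 × 3.7979) = 10^1.51916 = 33.049.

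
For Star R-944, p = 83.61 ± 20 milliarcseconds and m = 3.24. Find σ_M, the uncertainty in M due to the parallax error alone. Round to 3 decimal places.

M = m − 5 log₁₀ d + 5 = m + 5 log₁₀ p + 5, so ∂M/∂p = 5/(p ln 10).
σ_M = (5/ln 10) · (σ_p/p) = 2.1715 × 20/83.61 = 2.1715 × 0.23921 = 0.51944.

σ_M = 0.519 mag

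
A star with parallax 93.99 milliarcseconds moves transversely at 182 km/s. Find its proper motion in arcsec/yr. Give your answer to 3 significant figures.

d = 1/p = 1/0.09399″ = 10.639 pc.
μ = v_t / (4.74 d) = 182 / (4.74 × 10.639) = 182 / 50.429 = 3.609 ″/yr.

3.61 arcsec/yr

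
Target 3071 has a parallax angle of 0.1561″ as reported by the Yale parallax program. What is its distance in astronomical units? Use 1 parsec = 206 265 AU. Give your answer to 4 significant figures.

1.321 × 10^6 AU

d = 1/p = 1/0.1561 = 6.4061 pc.
In AU: 6.4061 × 206265 = 1.3214 × 10^6 AU.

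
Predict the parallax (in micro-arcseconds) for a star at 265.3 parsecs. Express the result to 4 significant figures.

p = 1/d = 1/265.3 = 0.0037693 arcsec.
= 0.0037693 × 10⁶ = 3769.3 μas.

3769 μas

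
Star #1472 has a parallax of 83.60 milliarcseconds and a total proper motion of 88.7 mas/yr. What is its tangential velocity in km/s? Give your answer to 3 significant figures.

5.03 km/s

d = 1/p = 1/0.08360″ = 11.962 pc.
μ = 88.7 mas/yr = 0.0887 ″/yr.
v_t = 4.74 × μ × d = 4.74 × 0.0887 × 11.962 = 5.0293 km/s.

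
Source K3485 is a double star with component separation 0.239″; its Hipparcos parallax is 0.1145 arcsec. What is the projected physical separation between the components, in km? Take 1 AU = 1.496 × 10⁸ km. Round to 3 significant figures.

d = 1/p = 1/0.1145″ = 8.7336 pc.
At distance d (pc), an angle of θ arcsec spans θ·d AU: s = 0.239 × 8.7336 = 2.0873 AU.
= 2.0873 × 1.496 × 10⁸ km = 3.1226 × 10^8 km.

3.12 × 10^8 km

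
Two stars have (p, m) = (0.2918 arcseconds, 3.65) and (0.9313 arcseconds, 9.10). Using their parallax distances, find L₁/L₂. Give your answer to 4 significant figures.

d₁ = 1/p₁ = 1/0.2918″ = 3.427 pc; d₂ = 1/p₂ = 1/0.9313″ = 1.0738 pc.
M₁ = m₁ − 5 log₁₀ d₁ + 5 = 3.65 − 2.6746 + 5 = 5.9754.
M₂ = 9.10 − 0.1546 + 5 = 13.9454.
L₁/L₂ = 10^(0.4(M₂ − M₁)) = 10^(0.4 × 7.9700) = 10^3.18800 = 1541.7.

L₁/L₂ = 1542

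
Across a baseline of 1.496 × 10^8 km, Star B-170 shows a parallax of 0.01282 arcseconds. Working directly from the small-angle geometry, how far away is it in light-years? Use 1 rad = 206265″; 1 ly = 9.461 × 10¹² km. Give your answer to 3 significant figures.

θ = 0.01282″ = 0.01282/206265 = 6.2153 × 10^-8 rad.
d = B/θ = (1.496 × 10^8) / (6.2153 × 10^-8) = 2.4070 × 10^15 km = (2.4070 × 10^15) / (9.461 × 10^12) ly = 254.41 ly.

254 ly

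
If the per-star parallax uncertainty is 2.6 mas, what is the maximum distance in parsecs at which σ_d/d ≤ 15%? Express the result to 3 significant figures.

57.7 pc

σ_d/d = σ_p/p, so the condition is σ_p/p ≤ 0.15, i.e. p ≥ σ_p/0.15.
p_min = 2.6/0.15 = 17.333 mas = 0.017333 arcsec.
d_max = 1/p_min = 1/0.017333 = 57.693 pc.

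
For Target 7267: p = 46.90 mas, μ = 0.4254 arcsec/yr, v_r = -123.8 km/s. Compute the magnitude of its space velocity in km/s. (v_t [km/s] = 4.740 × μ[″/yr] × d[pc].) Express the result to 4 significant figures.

131.1 km/s

d = 1/p = 1/0.04690″ = 21.322 pc.
v_t = 4.740 μ d = 4.740 × 0.4254 × 21.322 = 42.994 km/s.
v = √(v_r² + v_t²) = √((-123.8)² + 42.994²) = √17174.9 = 131.05 km/s.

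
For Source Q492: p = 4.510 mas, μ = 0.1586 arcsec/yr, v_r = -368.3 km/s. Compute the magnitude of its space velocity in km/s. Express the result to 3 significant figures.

d = 1/p = 1/0.004510″ = 221.73 pc.
v_t = 4.740 μ d = 4.740 × 0.1586 × 221.73 = 166.69 km/s.
v = √(v_r² + v_t²) = √((-368.3)² + 166.69²) = √163430 = 404.26 km/s.

404 km/s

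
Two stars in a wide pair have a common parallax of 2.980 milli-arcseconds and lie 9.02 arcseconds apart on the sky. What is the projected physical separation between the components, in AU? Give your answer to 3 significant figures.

3030 AU

d = 1/p = 1/0.002980″ = 335.57 pc.
At distance d (pc), an angle of θ arcsec spans θ·d AU: s = 9.02 × 335.57 = 3026.8 AU.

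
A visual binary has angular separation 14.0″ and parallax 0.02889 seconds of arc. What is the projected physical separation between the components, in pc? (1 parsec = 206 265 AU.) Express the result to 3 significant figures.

0.00235 pc

d = 1/p = 1/0.02889″ = 34.614 pc.
At distance d (pc), an angle of θ arcsec spans θ·d AU: s = 14.0 × 34.614 = 484.6 AU.
= 484.6 / 206265 = 0.0023494 pc.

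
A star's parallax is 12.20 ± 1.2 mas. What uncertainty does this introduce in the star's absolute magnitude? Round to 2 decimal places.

M = m − 5 log₁₀ d + 5 = m + 5 log₁₀ p + 5, so ∂M/∂p = 5/(p ln 10).
σ_M = (5/ln 10) · (σ_p/p) = 2.1715 × 1.2/12.20 = 2.1715 × 0.098361 = 0.21359.

σ_M = 0.21 mag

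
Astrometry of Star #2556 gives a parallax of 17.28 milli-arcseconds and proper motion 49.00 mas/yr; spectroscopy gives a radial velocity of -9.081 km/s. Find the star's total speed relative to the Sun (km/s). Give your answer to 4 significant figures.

d = 1/p = 1/0.01728″ = 57.87 pc.
μ = 49.00 mas/yr = 0.04900 ″/yr.
v_t = 4.740 μ d = 4.740 × 0.04900 × 57.87 = 13.441 km/s.
v = √(v_r² + v_t²) = √((-9.081)² + 13.441²) = √263.125 = 16.221 km/s.

16.22 km/s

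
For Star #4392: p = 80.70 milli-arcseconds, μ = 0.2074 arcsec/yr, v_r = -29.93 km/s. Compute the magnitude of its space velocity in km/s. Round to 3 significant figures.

d = 1/p = 1/0.08070″ = 12.392 pc.
v_t = 4.740 μ d = 4.740 × 0.2074 × 12.392 = 12.182 km/s.
v = √(v_r² + v_t²) = √((-29.93)² + 12.182²) = √1044.21 = 32.314 km/s.

32.3 km/s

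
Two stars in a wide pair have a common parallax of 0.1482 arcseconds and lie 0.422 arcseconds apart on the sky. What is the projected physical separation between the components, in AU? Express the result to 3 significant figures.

d = 1/p = 1/0.1482″ = 6.7476 pc.
At distance d (pc), an angle of θ arcsec spans θ·d AU: s = 0.422 × 6.7476 = 2.8475 AU.

2.85 AU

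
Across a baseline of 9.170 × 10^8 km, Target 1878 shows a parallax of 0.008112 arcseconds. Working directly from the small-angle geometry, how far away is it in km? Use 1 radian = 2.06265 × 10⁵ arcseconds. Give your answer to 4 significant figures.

θ = 0.008112″ = 0.008112/206265 = 3.9328 × 10^-8 rad.
d = B/θ = (9.170 × 10^8) / (3.9328 × 10^-8) = 2.3317 × 10^16 km.

2.332 × 10^16 km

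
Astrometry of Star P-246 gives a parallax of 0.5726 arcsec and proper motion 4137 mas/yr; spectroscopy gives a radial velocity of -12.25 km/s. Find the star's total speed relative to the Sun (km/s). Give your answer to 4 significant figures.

36.37 km/s

d = 1/p = 1/0.5726″ = 1.7464 pc.
μ = 4137 mas/yr = 4.137 ″/yr.
v_t = 4.740 μ d = 4.740 × 4.137 × 1.7464 = 34.246 km/s.
v = √(v_r² + v_t²) = √((-12.25)² + 34.246²) = √1322.85 = 36.371 km/s.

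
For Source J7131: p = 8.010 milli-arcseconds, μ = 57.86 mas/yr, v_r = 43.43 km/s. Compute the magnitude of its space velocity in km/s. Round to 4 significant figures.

d = 1/p = 1/0.008010″ = 124.84 pc.
μ = 57.86 mas/yr = 0.05786 ″/yr.
v_t = 4.740 μ d = 4.740 × 0.05786 × 124.84 = 34.238 km/s.
v = √(v_r² + v_t²) = √(43.43² + 34.238²) = √3058.41 = 55.303 km/s.

55.30 km/s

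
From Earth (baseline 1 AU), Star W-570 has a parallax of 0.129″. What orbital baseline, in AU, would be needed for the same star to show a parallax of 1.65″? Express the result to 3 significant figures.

Parallax scales linearly with baseline: p ∝ B, so B = p_target / p_Earth × 1 AU.
B = 1.65 / 0.129 = 12.791 AU.

12.8 AU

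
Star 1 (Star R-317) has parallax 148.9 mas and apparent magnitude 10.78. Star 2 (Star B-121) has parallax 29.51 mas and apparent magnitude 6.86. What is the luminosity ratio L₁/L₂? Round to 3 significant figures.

L₁/L₂ = 0.00106

d₁ = 1/p₁ = 1/0.1489″ = 6.7159 pc; d₂ = 1/p₂ = 1/0.02951″ = 33.887 pc.
M₁ = m₁ − 5 log₁₀ d₁ + 5 = 10.78 − 4.1355 + 5 = 11.6445.
M₂ = 6.86 − 7.6502 + 5 = 4.2098.
L₁/L₂ = 10^(0.4(M₂ − M₁)) = 10^(0.4 × (-7.4347)) = 10^(-2.97388) = 0.001062.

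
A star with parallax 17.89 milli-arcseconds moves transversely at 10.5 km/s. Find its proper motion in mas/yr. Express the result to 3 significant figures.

39.6 mas/yr

d = 1/p = 1/0.01789″ = 55.897 pc.
μ = v_t / (4.74 d) = 10.5 / (4.74 × 55.897) = 10.5 / 264.95 = 0.03963 ″/yr = 39.63 mas/yr.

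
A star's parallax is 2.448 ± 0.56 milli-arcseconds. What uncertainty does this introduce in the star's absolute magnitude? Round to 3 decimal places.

σ_M = 0.497 mag

M = m − 5 log₁₀ d + 5 = m + 5 log₁₀ p + 5, so ∂M/∂p = 5/(p ln 10).
σ_M = (5/ln 10) · (σ_p/p) = 2.1715 × 0.56/2.448 = 2.1715 × 0.22876 = 0.49675.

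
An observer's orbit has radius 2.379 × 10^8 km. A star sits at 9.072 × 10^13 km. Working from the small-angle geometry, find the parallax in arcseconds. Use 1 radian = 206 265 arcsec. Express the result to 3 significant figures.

0.541 arcsec

θ ≈ B/d = (2.379 × 10^8) / (9.072 × 10^13) = 2.6224 × 10^-6 rad.
In arcseconds: 2.6224 × 10^-6 × 206265 = 0.54091″.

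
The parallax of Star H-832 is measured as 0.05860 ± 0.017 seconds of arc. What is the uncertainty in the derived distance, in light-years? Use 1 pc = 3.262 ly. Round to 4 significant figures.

16.15 ly

d = 1/p, so σ_d = σ_p / p².
σ_d = 0.0170 / (0.05860)² = 0.0170 / 0.003434 = 4.9505 pc = 4.9505 × 3.262 ly = 16.149 ly.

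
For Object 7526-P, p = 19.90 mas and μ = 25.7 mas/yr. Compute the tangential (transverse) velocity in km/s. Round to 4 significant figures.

d = 1/p = 1/0.01990″ = 50.251 pc.
μ = 25.7 mas/yr = 0.0257 ″/yr.
v_t = 4.74 × μ × d = 4.74 × 0.0257 × 50.251 = 6.1215 km/s.

6.122 km/s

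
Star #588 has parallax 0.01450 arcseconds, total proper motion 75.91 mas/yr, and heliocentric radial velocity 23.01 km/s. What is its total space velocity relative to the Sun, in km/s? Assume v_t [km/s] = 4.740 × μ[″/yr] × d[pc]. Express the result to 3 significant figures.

33.8 km/s

d = 1/p = 1/0.01450″ = 68.966 pc.
μ = 75.91 mas/yr = 0.07591 ″/yr.
v_t = 4.740 μ d = 4.740 × 0.07591 × 68.966 = 24.815 km/s.
v = √(v_r² + v_t²) = √(23.01² + 24.815²) = √1145.24 = 33.841 km/s.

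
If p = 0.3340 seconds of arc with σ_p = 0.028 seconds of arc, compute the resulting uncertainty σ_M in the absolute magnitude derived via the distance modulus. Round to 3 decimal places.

M = m − 5 log₁₀ d + 5 = m + 5 log₁₀ p + 5, so ∂M/∂p = 5/(p ln 10).
σ_M = (5/ln 10) · (σ_p/p) = 2.1715 × 0.028/0.3340 = 2.1715 × 0.083832 = 0.18204.

σ_M = 0.182 mag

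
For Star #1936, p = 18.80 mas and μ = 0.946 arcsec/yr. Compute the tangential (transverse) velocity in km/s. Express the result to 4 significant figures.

238.5 km/s

d = 1/p = 1/0.01880″ = 53.191 pc.
v_t = 4.74 × μ × d = 4.74 × 0.946 × 53.191 = 238.51 km/s.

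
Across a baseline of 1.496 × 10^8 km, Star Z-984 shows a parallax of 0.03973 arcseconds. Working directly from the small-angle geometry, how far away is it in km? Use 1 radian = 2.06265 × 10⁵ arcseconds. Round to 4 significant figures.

θ = 0.03973″ = 0.03973/206265 = 1.9262 × 10^-7 rad.
d = B/θ = (1.496 × 10^8) / (1.9262 × 10^-7) = 7.7666 × 10^14 km.

7.767 × 10^14 km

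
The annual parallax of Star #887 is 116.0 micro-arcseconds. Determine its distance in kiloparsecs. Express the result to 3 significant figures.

8.62 kpc

p = 116.0 micro-arcseconds = 0.0001160 arcsec.
d = 1/p = 1/0.0001160 = 8620.7 pc.
= 8.6207 kpc.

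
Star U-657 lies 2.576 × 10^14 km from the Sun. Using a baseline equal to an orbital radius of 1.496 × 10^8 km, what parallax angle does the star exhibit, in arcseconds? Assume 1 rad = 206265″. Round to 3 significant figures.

θ ≈ B/d = (1.496 × 10^8) / (2.576 × 10^14) = 5.8075 × 10^-7 rad.
In arcseconds: 5.8075 × 10^-7 × 206265 = 0.11979″.

0.120 arcsec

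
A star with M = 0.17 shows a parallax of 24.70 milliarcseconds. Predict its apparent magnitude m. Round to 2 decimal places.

m = 3.21

d = 1/p = 1/0.02470″ = 40.486 pc.
m − M = 5 log₁₀ d − 5 = 5 log₁₀(40.486) − 5 = 8.0365 − 5 = 3.0365.
m = M + (m − M) = 0.17 + 3.0365 = 3.21.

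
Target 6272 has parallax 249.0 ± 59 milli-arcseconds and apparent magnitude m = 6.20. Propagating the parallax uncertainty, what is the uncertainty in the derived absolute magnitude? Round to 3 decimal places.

σ_M = 0.515 mag

M = m − 5 log₁₀ d + 5 = m + 5 log₁₀ p + 5, so ∂M/∂p = 5/(p ln 10).
σ_M = (5/ln 10) · (σ_p/p) = 2.1715 × 59/249.0 = 2.1715 × 0.23695 = 0.51454.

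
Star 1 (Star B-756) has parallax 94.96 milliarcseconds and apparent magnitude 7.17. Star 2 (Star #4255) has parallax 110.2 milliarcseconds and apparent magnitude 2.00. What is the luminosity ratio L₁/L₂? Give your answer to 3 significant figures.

L₁/L₂ = 0.0115

d₁ = 1/p₁ = 1/0.09496″ = 10.531 pc; d₂ = 1/p₂ = 1/0.1102″ = 9.0744 pc.
M₁ = m₁ − 5 log₁₀ d₁ + 5 = 7.17 − 5.1123 + 5 = 7.0577.
M₂ = 2.00 − 4.7891 + 5 = 2.2109.
L₁/L₂ = 10^(0.4(M₂ − M₁)) = 10^(0.4 × (-4.8468)) = 10^(-1.93872) = 0.011515.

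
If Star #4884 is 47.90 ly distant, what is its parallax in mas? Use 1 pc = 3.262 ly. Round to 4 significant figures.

68.10 mas

d = 47.90 ly ÷ 3.262 = 14.684 pc.
p = 1/d = 1/14.684 = 0.068101 arcsec.
= 0.068101 × 1000 = 68.101 mas.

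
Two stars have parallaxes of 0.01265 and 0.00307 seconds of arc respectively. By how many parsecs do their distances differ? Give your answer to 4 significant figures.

d_A = 1/0.01265″ = 79.051 pc; d_B = 1/0.003070″ = 325.73 pc.
|d_B − d_A| = |325.73 − 79.051| = 246.68 pc.

246.7 pc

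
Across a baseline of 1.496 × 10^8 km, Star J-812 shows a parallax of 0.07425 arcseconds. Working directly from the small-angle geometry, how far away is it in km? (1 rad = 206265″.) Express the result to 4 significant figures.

4.156 × 10^14 km

θ = 0.07425″ = 0.07425/206265 = 3.5997 × 10^-7 rad.
d = B/θ = (1.496 × 10^8) / (3.5997 × 10^-7) = 4.1559 × 10^14 km.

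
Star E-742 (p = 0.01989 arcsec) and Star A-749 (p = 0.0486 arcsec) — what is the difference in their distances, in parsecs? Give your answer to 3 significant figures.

29.7 pc

d_A = 1/0.01989″ = 50.277 pc; d_B = 1/0.04860″ = 20.576 pc.
|d_B − d_A| = |20.576 − 50.277| = 29.701 pc.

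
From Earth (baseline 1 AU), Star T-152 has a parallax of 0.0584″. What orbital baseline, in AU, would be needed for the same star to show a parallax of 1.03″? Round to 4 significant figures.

17.64 AU

Parallax scales linearly with baseline: p ∝ B, so B = p_target / p_Earth × 1 AU.
B = 1.03 / 0.0584 = 17.637 AU.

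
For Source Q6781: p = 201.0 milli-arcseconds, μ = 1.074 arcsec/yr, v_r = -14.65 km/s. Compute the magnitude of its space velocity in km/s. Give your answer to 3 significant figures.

29.3 km/s

d = 1/p = 1/0.2010″ = 4.9751 pc.
v_t = 4.740 μ d = 4.740 × 1.074 × 4.9751 = 25.327 km/s.
v = √(v_r² + v_t²) = √((-14.65)² + 25.327²) = √856.079 = 29.259 km/s.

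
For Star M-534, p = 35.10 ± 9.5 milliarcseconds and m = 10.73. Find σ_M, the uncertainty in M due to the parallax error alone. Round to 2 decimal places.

M = m − 5 log₁₀ d + 5 = m + 5 log₁₀ p + 5, so ∂M/∂p = 5/(p ln 10).
σ_M = (5/ln 10) · (σ_p/p) = 2.1715 × 9.5/35.10 = 2.1715 × 0.27066 = 0.58774.

σ_M = 0.59 mag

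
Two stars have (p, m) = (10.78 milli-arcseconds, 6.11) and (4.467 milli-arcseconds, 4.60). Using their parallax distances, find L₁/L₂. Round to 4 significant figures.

d₁ = 1/p₁ = 1/0.01078″ = 92.764 pc; d₂ = 1/p₂ = 1/0.004467″ = 223.86 pc.
M₁ = m₁ − 5 log₁₀ d₁ + 5 = 6.11 − 9.8369 + 5 = 1.2731.
M₂ = 4.60 − 11.7499 + 5 = -2.1499.
L₁/L₂ = 10^(0.4(M₂ − M₁)) = 10^(0.4 × (-3.4230)) = 10^(-1.36920) = 0.042737.

L₁/L₂ = 0.04274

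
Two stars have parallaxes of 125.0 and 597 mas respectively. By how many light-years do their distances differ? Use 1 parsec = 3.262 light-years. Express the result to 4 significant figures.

20.63 ly

d_A = 1/0.1250″ = 8 pc; d_B = 1/0.5970″ = 1.675 pc.
|d_B − d_A| = |1.675 − 8| = 6.325 pc = 6.325 × 3.262 ly = 20.632 ly.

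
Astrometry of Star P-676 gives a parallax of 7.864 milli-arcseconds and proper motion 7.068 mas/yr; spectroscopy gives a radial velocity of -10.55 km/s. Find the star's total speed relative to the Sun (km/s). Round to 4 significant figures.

11.38 km/s

d = 1/p = 1/0.007864″ = 127.16 pc.
μ = 7.068 mas/yr = 0.007068 ″/yr.
v_t = 4.740 μ d = 4.740 × 0.007068 × 127.16 = 4.2602 km/s.
v = √(v_r² + v_t²) = √((-10.55)² + 4.2602²) = √129.452 = 11.378 km/s.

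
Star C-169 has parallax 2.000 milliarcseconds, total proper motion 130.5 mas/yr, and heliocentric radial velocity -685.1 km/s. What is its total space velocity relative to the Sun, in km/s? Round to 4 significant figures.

751.7 km/s

d = 1/p = 1/0.002000″ = 500 pc.
μ = 130.5 mas/yr = 0.1305 ″/yr.
v_t = 4.740 μ d = 4.740 × 0.1305 × 500 = 309.29 km/s.
v = √(v_r² + v_t²) = √((-685.1)² + 309.29²) = √565022 = 751.68 km/s.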